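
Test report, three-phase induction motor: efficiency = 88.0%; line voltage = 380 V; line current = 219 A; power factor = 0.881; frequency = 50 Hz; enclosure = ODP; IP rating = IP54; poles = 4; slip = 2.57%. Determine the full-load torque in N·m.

P_in = √3·V·I·cosφ = 1.732 × 380 × 219 × 0.881 = 126985 W
P_out = η·P_in = 0.88 × 126985 = 111747 W
n_s = 120×50/4 = 1500 rpm; n = 1500×(1−0.0257) = 1461 rpm
ω = 2π×1461/60 = 153 rad/s
τ = P_out/ω = 111747/153 = 730 N·m

730 N·m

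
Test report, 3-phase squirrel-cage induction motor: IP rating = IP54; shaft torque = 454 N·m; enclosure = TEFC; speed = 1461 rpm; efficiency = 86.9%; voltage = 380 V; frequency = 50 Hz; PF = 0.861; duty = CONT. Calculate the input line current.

ω = 2π×1461/60 = 153 rad/s; P_out = τω = 454 × 153 = 69462 W
P_in = P_out / η = 69462 / 0.869 = 79933 W
I_L = P_in / (√3·V_L·cosφ) = 79933 / (1.732 × 380 × 0.861) = 141 A

141 A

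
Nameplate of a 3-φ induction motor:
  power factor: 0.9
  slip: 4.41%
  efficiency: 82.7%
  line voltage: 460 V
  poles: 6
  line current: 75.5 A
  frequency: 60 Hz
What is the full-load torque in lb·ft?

275 lb·ft

P_in = √3·V·I·cosφ = 1.732 × 460 × 75.5 × 0.9 = 54137 W
P_out = η·P_in = 0.827 × 54137 = 44771 W
n_s = 120×60/6 = 1200 rpm; n = 1200×(1−0.0441) = 1147 rpm
ω = 2π×1147/60 = 120.1 rad/s
τ = P_out/ω = 44771/120.1 = 372.8 N·m
In lb·ft: 372.8/1.356 = 275 lb·ft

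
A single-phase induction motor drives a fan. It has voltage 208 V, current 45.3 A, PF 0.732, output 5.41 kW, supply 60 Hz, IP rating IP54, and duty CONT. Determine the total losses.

P_in = V·I·cosφ = 208×45.3×0.732 = 6897 W
P_out = 5410 W
Losses = P_in − P_out = 6897 − 5410 = 1487 W

1.49 kW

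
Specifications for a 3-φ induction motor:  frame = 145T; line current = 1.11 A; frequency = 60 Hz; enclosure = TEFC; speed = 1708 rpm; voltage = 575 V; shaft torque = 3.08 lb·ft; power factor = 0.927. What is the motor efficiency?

72.9 %

τ = 3.08 lb·ft × 1.356 = 4.176 N·m
ω = 2π × 1708/60 = 178.9 rad/s; P_out = τω = 4.176 × 178.9 = 747 W
P_in = √3·V_L·I_L·cosφ = 1.732 × 575 × 1.11 × 0.927 = 1025 W
η = P_out / P_in = 747 / 1025 = 0.729 = 72.9%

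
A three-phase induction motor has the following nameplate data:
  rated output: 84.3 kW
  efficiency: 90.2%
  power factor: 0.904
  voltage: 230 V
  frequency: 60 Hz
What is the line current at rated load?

P_out = 84.3 kW = 84300 W
P_in = P_out / η = 84300 / 0.902 = 93459 W
I_L = P_in / (√3·V_L·cosφ) = 93459 / (1.732 × 230 × 0.904) = 260 A

260 A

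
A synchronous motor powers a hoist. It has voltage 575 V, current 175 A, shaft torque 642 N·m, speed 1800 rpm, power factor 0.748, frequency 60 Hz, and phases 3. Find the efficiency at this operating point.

ω = 2π × 1800/60 = 188.5 rad/s; P_out = τω = 642 × 188.5 = 121017 W
P_in = √3·V_L·I_L·cosφ = 1.732 × 575 × 175 × 0.748 = 130363 W
η = P_out / P_in = 121017 / 130363 = 0.928 = 92.8%

92.8 %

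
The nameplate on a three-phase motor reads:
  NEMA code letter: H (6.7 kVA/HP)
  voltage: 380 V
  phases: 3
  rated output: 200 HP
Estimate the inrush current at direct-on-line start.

S_LR = 6.7 × 200 = 1340 kVA
I_LR = S_LR/(√3·V_L) = 1340000/(1.732×380) = 2040 A

2040 A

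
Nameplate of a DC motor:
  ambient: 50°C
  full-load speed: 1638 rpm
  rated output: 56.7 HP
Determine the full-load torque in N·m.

247 N·m

P_out = 56.7 × 746 = 42298 W
ω = 2π × 1638/60 = 171.5 rad/s
τ = P_out/ω = 42298/171.5 = 247 N·m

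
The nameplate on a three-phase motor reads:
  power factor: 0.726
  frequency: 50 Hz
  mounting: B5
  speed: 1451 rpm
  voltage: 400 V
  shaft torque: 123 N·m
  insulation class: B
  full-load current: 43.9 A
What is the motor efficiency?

84.6 %

ω = 2π × 1451/60 = 151.9 rad/s; P_out = τω = 123 × 151.9 = 18684 W
P_in = √3·V_L·I_L·cosφ = 1.732 × 400 × 43.9 × 0.726 = 22081 W
η = P_out / P_in = 18684 / 22081 = 0.846 = 84.6%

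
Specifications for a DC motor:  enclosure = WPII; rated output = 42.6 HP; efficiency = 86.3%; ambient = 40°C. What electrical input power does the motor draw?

P_out = 42.6 × 746 = 31780 W
P_in = P_out/η = 31780/0.863 = 36825 W = 36.8 kW

36.8 kW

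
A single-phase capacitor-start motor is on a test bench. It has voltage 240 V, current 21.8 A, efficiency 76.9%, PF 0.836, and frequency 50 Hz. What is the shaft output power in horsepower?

4.51 HP

P_in = V·I·cosφ = 240 × 21.8 × 0.836 = 4374 W
P_out = η·P_in = 0.769 × 4374 = 3364 W
= 3364/746 = 4.51 HP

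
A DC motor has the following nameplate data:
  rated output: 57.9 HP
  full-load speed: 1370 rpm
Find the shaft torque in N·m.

301 N·m

P_out = 57.9 × 746 = 43193 W
ω = 2π × 1370/60 = 143.5 rad/s
τ = P_out/ω = 43193/143.5 = 301 N·m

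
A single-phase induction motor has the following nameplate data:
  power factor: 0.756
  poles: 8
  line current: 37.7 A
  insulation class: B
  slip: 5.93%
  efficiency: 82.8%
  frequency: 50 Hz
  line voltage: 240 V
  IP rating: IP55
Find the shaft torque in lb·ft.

P_in = V·I·cosφ = 240 × 37.7 × 0.756 = 6840 W
P_out = η·P_in = 0.828 × 6840 = 5664 W
n_s = 120×50/8 = 750 rpm; n = 750×(1−0.0593) = 706 rpm
ω = 2π×706/60 = 73.93 rad/s
τ = P_out/ω = 5664/73.93 = 76.61 N·m
In lb·ft: 76.61/1.356 = 56.5 lb·ft

56.5 lb·ft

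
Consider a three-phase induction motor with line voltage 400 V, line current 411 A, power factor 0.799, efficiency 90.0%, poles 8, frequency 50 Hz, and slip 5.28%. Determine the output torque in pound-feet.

2030 lb·ft

P_in = √3·V·I·cosφ = 1.732 × 400 × 411 × 0.799 = 227508 W
P_out = η·P_in = 0.9 × 227508 = 204757 W
n_s = 120×50/8 = 750 rpm; n = 750×(1−0.0528) = 710 rpm
ω = 2π×710/60 = 74.35 rad/s
τ = P_out/ω = 204757/74.35 = 2754 N·m
In lb·ft: 2754/1.356 = 2030 lb·ft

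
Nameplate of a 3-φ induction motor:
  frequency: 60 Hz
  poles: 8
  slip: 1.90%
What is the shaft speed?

883 rpm

n_s = 120f/p = 120×60/8 = 900 rpm
n = n_s(1 − s) = 900 × (1 − 0.019) = 883 rpm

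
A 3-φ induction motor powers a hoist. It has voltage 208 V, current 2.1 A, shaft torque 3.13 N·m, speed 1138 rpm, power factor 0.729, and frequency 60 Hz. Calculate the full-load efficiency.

ω = 2π × 1138/60 = 119.2 rad/s; P_out = τω = 3.13 × 119.2 = 373 W
P_in = √3·V_L·I_L·cosφ = 1.732 × 208 × 2.1 × 0.729 = 552 W
η = P_out / P_in = 373 / 552 = 0.676 = 67.6%

67.6 %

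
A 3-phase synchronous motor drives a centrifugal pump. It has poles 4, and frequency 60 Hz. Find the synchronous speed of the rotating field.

n_s = 120f/p = 120×60/4 = 1800 rpm

1800 rpm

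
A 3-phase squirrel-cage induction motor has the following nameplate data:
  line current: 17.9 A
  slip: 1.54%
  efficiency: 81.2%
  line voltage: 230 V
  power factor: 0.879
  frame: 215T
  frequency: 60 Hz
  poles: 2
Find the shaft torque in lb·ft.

P_in = √3·V·I·cosφ = 1.732 × 230 × 17.9 × 0.879 = 6268 W
P_out = η·P_in = 0.812 × 6268 = 5090 W
n_s = 120×60/2 = 3600 rpm; n = 3600×(1−0.0154) = 3545 rpm
ω = 2π×3545/60 = 371.2 rad/s
τ = P_out/ω = 5090/371.2 = 13.71 N·m
In lb·ft: 13.71/1.356 = 10.1 lb·ft

10.1 lb·ft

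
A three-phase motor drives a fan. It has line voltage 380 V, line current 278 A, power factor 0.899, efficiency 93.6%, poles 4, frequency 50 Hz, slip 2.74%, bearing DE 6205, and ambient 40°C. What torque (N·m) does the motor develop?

P_in = √3·V·I·cosφ = 1.732 × 380 × 278 × 0.899 = 164489 W
P_out = η·P_in = 0.936 × 164489 = 153962 W
n_s = 120×50/4 = 1500 rpm; n = 1500×(1−0.0274) = 1459 rpm
ω = 2π×1459/60 = 152.8 rad/s
τ = P_out/ω = 153962/152.8 = 1010 N·m

1010 N·m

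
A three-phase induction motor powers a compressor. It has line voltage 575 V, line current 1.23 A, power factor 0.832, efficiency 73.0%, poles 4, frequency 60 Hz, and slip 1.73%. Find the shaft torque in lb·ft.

P_in = √3·V·I·cosφ = 1.732 × 575 × 1.23 × 0.832 = 1019 W
P_out = η·P_in = 0.73 × 1019 = 744 W
n_s = 120×60/4 = 1800 rpm; n = 1800×(1−0.0173) = 1769 rpm
ω = 2π×1769/60 = 185.2 rad/s
τ = P_out/ω = 744/185.2 = 4.017 N·m
In lb·ft: 4.017/1.356 = 2.96 lb·ft

2.96 lb·ft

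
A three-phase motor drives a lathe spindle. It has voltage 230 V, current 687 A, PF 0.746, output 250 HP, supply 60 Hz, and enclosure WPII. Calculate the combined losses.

17700 W

P_in = √3·V·I·cosφ = 1.732×230×687×0.746 = 204160 W
P_out = 250×746 = 186500 W
Losses = P_in − P_out = 204160 − 186500 = 17660 W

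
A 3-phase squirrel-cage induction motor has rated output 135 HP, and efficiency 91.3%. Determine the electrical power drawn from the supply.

110 kW

P_out = 135 × 746 = 100710 W
P_in = P_out/η = 100710/0.913 = 110307 W = 110 kW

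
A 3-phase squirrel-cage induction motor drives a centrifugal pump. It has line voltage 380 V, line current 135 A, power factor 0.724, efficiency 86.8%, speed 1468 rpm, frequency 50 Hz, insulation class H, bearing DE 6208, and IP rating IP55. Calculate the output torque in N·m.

363 N·m

P_in = √3·V·I·cosφ = 1.732 × 380 × 135 × 0.724 = 64329 W
P_out = η·P_in = 0.868 × 64329 = 55838 W
n = 1468 rpm
ω = 2π×1468/60 = 153.7 rad/s
τ = P_out/ω = 55838/153.7 = 363 N·m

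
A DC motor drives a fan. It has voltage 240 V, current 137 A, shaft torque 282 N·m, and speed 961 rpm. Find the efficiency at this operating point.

ω = 2π × 961/60 = 100.6 rad/s; P_out = τω = 282 × 100.6 = 28369 W
P_in = V·I = 240 × 137 = 32880 W
η = P_out / P_in = 28369 / 32880 = 0.863 = 86.3%

86.3 %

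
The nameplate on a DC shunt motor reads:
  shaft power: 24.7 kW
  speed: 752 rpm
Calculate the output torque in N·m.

314 N·m

ω = 2π × 752/60 = 78.75 rad/s
τ = P/ω = 24700/78.75 = 314 N·m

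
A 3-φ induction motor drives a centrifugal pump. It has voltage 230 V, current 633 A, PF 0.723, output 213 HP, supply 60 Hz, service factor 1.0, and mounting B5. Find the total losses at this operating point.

23.4 kW

P_in = √3·V·I·cosφ = 1.732×230×633×0.723 = 182313 W
P_out = 213×746 = 158898 W
Losses = P_in − P_out = 182313 − 158898 = 23415 W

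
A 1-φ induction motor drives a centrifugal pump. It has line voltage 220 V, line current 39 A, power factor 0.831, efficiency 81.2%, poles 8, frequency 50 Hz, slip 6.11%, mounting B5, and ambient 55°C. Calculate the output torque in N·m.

78.5 N·m

P_in = V·I·cosφ = 220 × 39 × 0.831 = 7130 W
P_out = η·P_in = 0.812 × 7130 = 5790 W
n_s = 120×50/8 = 750 rpm; n = 750×(1−0.0611) = 704 rpm
ω = 2π×704/60 = 73.72 rad/s
τ = P_out/ω = 5790/73.72 = 78.5 N·m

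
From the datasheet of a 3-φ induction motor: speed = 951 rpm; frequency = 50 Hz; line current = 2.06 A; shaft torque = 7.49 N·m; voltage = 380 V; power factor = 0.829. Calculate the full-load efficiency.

ω = 2π × 951/60 = 99.59 rad/s; P_out = τω = 7.49 × 99.59 = 746 W
P_in = √3·V_L·I_L·cosφ = 1.732 × 380 × 2.06 × 0.829 = 1124 W
η = P_out / P_in = 746 / 1124 = 0.664 = 66.4%

66.4 %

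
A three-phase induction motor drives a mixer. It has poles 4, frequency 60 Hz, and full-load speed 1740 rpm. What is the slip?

n_s = 120f/p = 120×60/4 = 1800 rpm
s = (n_s − n)/n_s = (1800 − 1740)/1800 = 0.0333

3.3 %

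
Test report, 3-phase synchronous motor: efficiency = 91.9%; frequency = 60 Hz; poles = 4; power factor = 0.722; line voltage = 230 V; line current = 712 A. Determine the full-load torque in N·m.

998 N·m

P_in = √3·V·I·cosφ = 1.732 × 230 × 712 × 0.722 = 204783 W
P_out = η·P_in = 0.919 × 204783 = 188196 W
n = n_s = 120×60/4 = 1800 rpm (synchronous)
ω = 2π×1800/60 = 188.5 rad/s
τ = P_out/ω = 188196/188.5 = 998 N·m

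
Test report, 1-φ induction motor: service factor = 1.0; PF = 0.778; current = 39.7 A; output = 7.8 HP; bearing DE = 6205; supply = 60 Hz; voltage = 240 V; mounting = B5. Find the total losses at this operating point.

1590 W

P_in = V·I·cosφ = 240×39.7×0.778 = 7413 W
P_out = 7.8×746 = 5819 W
Losses = P_in − P_out = 7413 − 5819 = 1594 W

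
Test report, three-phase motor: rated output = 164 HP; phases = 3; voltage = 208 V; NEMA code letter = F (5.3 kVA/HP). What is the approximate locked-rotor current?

2410 A

S_LR = 5.3 × 164 = 869.2 kVA
I_LR = S_LR/(√3·V_L) = 869200/(1.732×208) = 2410 A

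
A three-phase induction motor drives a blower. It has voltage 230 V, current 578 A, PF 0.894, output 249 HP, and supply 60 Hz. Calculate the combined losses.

20100 W

P_in = √3·V·I·cosφ = 1.732×230×578×0.894 = 205845 W
P_out = 249×746 = 185754 W
Losses = P_in − P_out = 205845 − 185754 = 20091 W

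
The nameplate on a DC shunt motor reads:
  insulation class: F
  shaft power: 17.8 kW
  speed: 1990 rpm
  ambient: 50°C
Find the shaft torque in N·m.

ω = 2π × 1990/60 = 208.4 rad/s
τ = P/ω = 17800/208.4 = 85.4 N·m

85.4 N·m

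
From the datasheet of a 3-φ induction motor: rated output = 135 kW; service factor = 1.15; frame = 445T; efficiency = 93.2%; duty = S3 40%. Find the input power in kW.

P_out = 135000 W
P_in = P_out/η = 135000/0.932 = 144850 W = 145 kW

145 kW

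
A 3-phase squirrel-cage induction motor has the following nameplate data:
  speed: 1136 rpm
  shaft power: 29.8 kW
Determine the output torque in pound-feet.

ω = 2π × 1136/60 = 119 rad/s
τ = P/ω = 29800/119 = 250.4 N·m
In lb·ft: 250.4/1.356 = 185 lb·ft

185 lb·ft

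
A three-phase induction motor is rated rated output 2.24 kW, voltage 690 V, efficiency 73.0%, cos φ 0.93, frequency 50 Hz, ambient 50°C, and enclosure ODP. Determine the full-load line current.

P_out = 2.24 kW = 2240 W
P_in = P_out / η = 2240 / 0.730 = 3068 W
I_L = P_in / (√3·V_L·cosφ) = 3068 / (1.732 × 690 × 0.93) = 2.76 A

2.76 A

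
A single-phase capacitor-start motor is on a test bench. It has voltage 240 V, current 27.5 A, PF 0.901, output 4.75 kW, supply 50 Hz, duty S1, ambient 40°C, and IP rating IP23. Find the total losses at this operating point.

P_in = V·I·cosφ = 240×27.5×0.901 = 5947 W
P_out = 4750 W
Losses = P_in − P_out = 5947 − 4750 = 1197 W

1.2 kW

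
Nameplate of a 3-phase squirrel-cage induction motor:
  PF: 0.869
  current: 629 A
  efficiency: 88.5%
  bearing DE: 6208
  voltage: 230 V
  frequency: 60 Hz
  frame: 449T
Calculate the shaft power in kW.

P_in = √3·V·I·cosφ = 1.732 × 230 × 629 × 0.869 = 217744 W
P_out = η·P_in = 0.885 × 217744 = 192703 W

193 kW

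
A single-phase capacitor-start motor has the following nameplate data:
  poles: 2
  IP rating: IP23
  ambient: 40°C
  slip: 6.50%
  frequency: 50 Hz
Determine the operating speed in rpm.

2805 rpm

n_s = 120f/p = 120×50/2 = 3000 rpm
n = n_s(1 − s) = 3000 × (1 − 0.065) = 2805 rpm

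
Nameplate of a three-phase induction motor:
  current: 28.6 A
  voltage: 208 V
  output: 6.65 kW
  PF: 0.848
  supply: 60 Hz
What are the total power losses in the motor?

P_in = √3·V·I·cosφ = 1.732×208×28.6×0.848 = 8737 W
P_out = 6650 W
Losses = P_in − P_out = 8737 − 6650 = 2087 W

2.09 kW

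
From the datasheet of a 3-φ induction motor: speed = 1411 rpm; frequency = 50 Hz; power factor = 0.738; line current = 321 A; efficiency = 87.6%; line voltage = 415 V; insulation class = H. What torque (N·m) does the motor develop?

1010 N·m

P_in = √3·V·I·cosφ = 1.732 × 415 × 321 × 0.738 = 170278 W
P_out = η·P_in = 0.876 × 170278 = 149164 W
n = 1411 rpm
ω = 2π×1411/60 = 147.8 rad/s
τ = P_out/ω = 149164/147.8 = 1010 N·m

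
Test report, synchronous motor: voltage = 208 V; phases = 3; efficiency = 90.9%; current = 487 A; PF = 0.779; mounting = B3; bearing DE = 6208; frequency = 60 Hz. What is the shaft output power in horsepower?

167 HP

P_in = √3·V·I·cosφ = 1.732 × 208 × 487 × 0.779 = 136671 W
P_out = η·P_in = 0.909 × 136671 = 124234 W
= 124234/746 = 167 HP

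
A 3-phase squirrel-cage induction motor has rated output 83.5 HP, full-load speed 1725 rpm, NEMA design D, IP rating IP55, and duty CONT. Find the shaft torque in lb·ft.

254 lb·ft

P_out = 83.5 × 746 = 62291 W
ω = 2π × 1725/60 = 180.6 rad/s
τ = P_out/ω = 62291/180.6 = 344.9 N·m
In lb·ft: 344.9/1.356 = 254 lb·ft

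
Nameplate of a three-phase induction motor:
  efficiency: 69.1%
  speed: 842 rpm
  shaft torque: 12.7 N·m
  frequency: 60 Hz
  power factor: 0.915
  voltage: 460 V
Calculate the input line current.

ω = 2π×842/60 = 88.17 rad/s; P_out = τω = 12.7 × 88.17 = 1120 W
P_in = P_out / η = 1120 / 0.691 = 1621 W
I_L = P_in / (√3·V_L·cosφ) = 1621 / (1.732 × 460 × 0.915) = 2.22 A

2.22 A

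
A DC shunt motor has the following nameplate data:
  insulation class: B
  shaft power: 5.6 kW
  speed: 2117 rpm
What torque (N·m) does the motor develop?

ω = 2π × 2117/60 = 221.7 rad/s
τ = P/ω = 5600/221.7 = 25.3 N·m

25.3 N·m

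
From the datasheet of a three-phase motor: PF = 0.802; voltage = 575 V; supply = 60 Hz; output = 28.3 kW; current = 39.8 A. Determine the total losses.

3.49 kW

P_in = √3·V·I·cosφ = 1.732×575×39.8×0.802 = 31789 W
P_out = 28300 W
Losses = P_in − P_out = 31789 − 28300 = 3489 W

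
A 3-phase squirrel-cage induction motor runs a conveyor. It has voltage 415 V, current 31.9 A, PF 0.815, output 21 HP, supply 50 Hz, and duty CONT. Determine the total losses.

3.02 kW

P_in = √3·V·I·cosφ = 1.732×415×31.9×0.815 = 18687 W
P_out = 21×746 = 15666 W
Losses = P_in − P_out = 18687 − 15666 = 3021 W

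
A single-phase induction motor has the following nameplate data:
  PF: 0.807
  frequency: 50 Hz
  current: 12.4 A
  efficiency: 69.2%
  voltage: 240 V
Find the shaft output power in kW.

1.66 kW

P_in = V·I·cosφ = 240 × 12.4 × 0.807 = 2402 W
P_out = η·P_in = 0.692 × 2402 = 1662 W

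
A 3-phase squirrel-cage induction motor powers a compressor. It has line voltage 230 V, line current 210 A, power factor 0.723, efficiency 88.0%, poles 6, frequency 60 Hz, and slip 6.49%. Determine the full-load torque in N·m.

453 N·m

P_in = √3·V·I·cosφ = 1.732 × 230 × 210 × 0.723 = 60483 W
P_out = η·P_in = 0.88 × 60483 = 53225 W
n_s = 120×60/6 = 1200 rpm; n = 1200×(1−0.0649) = 1122 rpm
ω = 2π×1122/60 = 117.5 rad/s
τ = P_out/ω = 53225/117.5 = 453 N·m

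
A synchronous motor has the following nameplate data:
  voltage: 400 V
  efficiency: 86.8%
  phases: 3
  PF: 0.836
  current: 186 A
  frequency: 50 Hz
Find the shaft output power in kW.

P_in = √3·V·I·cosφ = 1.732 × 400 × 186 × 0.836 = 107728 W
P_out = η·P_in = 0.868 × 107728 = 93508 W

93.5 kW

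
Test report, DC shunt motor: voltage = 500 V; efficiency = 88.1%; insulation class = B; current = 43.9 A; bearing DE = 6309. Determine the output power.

19.3 kW

P_in = V·I = 500 × 43.9 = 21950 W
P_out = η·P_in = 0.881 × 21950 = 19338 W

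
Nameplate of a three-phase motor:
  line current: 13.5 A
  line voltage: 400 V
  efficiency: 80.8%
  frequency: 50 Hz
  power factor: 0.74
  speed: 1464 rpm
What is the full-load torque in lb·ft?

P_in = √3·V·I·cosφ = 1.732 × 400 × 13.5 × 0.74 = 6921 W
P_out = η·P_in = 0.808 × 6921 = 5592 W
n = 1464 rpm
ω = 2π×1464/60 = 153.3 rad/s
τ = P_out/ω = 5592/153.3 = 36.48 N·m
In lb·ft: 36.48/1.356 = 26.9 lb·ft

26.9 lb·ft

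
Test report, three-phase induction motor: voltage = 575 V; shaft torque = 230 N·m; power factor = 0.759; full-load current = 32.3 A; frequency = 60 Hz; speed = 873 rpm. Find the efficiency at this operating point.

86.1 %

ω = 2π × 873/60 = 91.42 rad/s; P_out = τω = 230 × 91.42 = 21027 W
P_in = √3·V_L·I_L·cosφ = 1.732 × 575 × 32.3 × 0.759 = 24415 W
η = P_out / P_in = 21027 / 24415 = 0.861 = 86.1%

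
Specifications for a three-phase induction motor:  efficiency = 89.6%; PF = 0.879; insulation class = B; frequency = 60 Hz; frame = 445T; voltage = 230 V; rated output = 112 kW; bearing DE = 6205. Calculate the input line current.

P_out = 112 kW = 112000 W
P_in = P_out / η = 112000 / 0.896 = 125000 W
I_L = P_in / (√3·V_L·cosφ) = 125000 / (1.732 × 230 × 0.879) = 357 A

357 A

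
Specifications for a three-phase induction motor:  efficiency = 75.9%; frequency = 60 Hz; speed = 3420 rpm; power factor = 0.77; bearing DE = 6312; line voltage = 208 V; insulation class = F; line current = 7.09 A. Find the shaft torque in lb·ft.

P_in = √3·V·I·cosφ = 1.732 × 208 × 7.09 × 0.77 = 1967 W
P_out = η·P_in = 0.759 × 1967 = 1493 W
n = 3420 rpm
ω = 2π×3420/60 = 358.1 rad/s
τ = P_out/ω = 1493/358.1 = 4.169 N·m
In lb·ft: 4.169/1.356 = 3.07 lb·ft

3.07 lb·ft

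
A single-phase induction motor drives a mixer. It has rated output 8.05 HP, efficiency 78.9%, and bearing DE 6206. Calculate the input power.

P_out = 8.05 × 746 = 6005 W
P_in = P_out/η = 6005/0.789 = 7611 W = 7.61 kW

7.61 kW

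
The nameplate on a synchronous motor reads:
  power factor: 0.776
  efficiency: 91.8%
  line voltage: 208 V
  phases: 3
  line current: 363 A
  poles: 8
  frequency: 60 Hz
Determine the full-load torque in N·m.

P_in = √3·V·I·cosφ = 1.732 × 208 × 363 × 0.776 = 101480 W
P_out = η·P_in = 0.918 × 101480 = 93159 W
n = n_s = 120×60/8 = 900 rpm (synchronous)
ω = 2π×900/60 = 94.25 rad/s
τ = P_out/ω = 93159/94.25 = 988 N·m

988 N·m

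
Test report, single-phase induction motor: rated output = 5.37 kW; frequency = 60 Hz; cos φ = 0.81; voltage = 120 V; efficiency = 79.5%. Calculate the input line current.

P_out = 5.37 kW = 5370 W
P_in = P_out / η = 5370 / 0.795 = 6755 W
I = P_in / (V·cosφ) = 6755 / (120 × 0.81) = 69.5 A

69.5 A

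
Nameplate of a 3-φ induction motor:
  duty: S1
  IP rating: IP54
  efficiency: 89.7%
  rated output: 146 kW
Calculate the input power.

P_out = 146000 W
P_in = P_out/η = 146000/0.897 = 162765 W = 163 kW

163 kW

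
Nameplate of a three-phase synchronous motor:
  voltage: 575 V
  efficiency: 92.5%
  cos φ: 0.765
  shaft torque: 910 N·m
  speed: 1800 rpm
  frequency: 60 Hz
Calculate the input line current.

ω = 2π×1800/60 = 188.5 rad/s; P_out = τω = 910 × 188.5 = 171535 W
P_in = P_out / η = 171535 / 0.925 = 185443 W
I_L = P_in / (√3·V_L·cosφ) = 185443 / (1.732 × 575 × 0.765) = 243 A

243 A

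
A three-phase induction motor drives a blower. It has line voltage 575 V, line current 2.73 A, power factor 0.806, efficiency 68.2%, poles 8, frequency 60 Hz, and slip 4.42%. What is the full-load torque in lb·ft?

P_in = √3·V·I·cosφ = 1.732 × 575 × 2.73 × 0.806 = 2191 W
P_out = η·P_in = 0.682 × 2191 = 1494 W
n_s = 120×60/8 = 900 rpm; n = 900×(1−0.0442) = 860 rpm
ω = 2π×860/60 = 90.06 rad/s
τ = P_out/ω = 1494/90.06 = 16.59 N·m
In lb·ft: 16.59/1.356 = 12.2 lb·ft

12.2 lb·ft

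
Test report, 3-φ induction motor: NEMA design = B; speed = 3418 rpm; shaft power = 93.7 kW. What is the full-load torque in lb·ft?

ω = 2π × 3418/60 = 357.9 rad/s
τ = P/ω = 93700/357.9 = 261.8 N·m
In lb·ft: 261.8/1.356 = 193 lb·ft

193 lb·ft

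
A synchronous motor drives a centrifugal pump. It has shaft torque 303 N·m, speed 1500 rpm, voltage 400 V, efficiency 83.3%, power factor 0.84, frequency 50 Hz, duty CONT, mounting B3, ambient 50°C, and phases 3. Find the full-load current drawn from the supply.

98.2 A

ω = 2π×1500/60 = 157.1 rad/s; P_out = τω = 303 × 157.1 = 47601 W
P_in = P_out / η = 47601 / 0.833 = 57144 W
I_L = P_in / (√3·V_L·cosφ) = 57144 / (1.732 × 400 × 0.84) = 98.2 A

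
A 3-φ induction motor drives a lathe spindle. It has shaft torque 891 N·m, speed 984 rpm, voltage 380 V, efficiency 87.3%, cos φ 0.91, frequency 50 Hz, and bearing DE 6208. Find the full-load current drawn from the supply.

ω = 2π×984/60 = 103 rad/s; P_out = τω = 891 × 103 = 91773 W
P_in = P_out / η = 91773 / 0.873 = 105124 W
I_L = P_in / (√3·V_L·cosφ) = 105124 / (1.732 × 380 × 0.91) = 176 A

176 A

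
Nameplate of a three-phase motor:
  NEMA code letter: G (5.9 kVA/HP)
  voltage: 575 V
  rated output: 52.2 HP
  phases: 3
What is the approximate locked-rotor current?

S_LR = 5.9 × 52.2 = 307.98 kVA
I_LR = S_LR/(√3·V_L) = 307980/(1.732×575) = 309 A

309 A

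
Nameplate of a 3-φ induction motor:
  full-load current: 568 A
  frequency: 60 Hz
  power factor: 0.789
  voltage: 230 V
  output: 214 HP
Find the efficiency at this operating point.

89.4 %

P_out = 214 × 746 = 159644 W
P_in = √3·V_L·I_L·cosφ = 1.732 × 230 × 568 × 0.789 = 178526 W
η = P_out / P_in = 159644 / 178526 = 0.894 = 89.4%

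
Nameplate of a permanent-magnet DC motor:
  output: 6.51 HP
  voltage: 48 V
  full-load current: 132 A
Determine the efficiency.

P_out = 6.51 × 746 = 4856 W
P_in = V·I = 48 × 132 = 6336 W
η = P_out / P_in = 4856 / 6336 = 0.766 = 76.6%

76.6 %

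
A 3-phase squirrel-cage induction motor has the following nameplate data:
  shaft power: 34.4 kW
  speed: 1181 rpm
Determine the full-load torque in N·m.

278 N·m

ω = 2π × 1181/60 = 123.7 rad/s
τ = P/ω = 34400/123.7 = 278 N·m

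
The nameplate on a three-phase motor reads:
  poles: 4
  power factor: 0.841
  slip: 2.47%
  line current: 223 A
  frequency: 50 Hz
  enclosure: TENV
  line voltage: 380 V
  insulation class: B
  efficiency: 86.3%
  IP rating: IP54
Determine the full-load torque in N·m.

695 N·m

P_in = √3·V·I·cosφ = 1.732 × 380 × 223 × 0.841 = 123433 W
P_out = η·P_in = 0.863 × 123433 = 106523 W
n_s = 120×50/4 = 1500 rpm; n = 1500×(1−0.0247) = 1463 rpm
ω = 2π×1463/60 = 153.2 rad/s
τ = P_out/ω = 106523/153.2 = 695 N·m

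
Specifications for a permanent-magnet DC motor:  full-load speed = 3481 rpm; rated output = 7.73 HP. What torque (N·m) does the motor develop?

15.8 N·m

P_out = 7.73 × 746 = 5767 W
ω = 2π × 3481/60 = 364.5 rad/s
τ = P_out/ω = 5767/364.5 = 15.8 N·m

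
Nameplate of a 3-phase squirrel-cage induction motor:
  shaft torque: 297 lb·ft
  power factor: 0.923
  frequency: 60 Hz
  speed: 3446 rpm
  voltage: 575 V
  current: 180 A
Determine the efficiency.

τ = 297 lb·ft × 1.356 = 402.7 N·m
ω = 2π × 3446/60 = 360.9 rad/s; P_out = τω = 402.7 × 360.9 = 145334 W
P_in = √3·V_L·I_L·cosφ = 1.732 × 575 × 180 × 0.923 = 165459 W
η = P_out / P_in = 145334 / 165459 = 0.878 = 87.8%

87.8 %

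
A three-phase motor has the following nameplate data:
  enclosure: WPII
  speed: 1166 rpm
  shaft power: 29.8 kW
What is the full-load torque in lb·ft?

180 lb·ft

ω = 2π × 1166/60 = 122.1 rad/s
τ = P/ω = 29800/122.1 = 244.1 N·m
In lb·ft: 244.1/1.356 = 180 lb·ft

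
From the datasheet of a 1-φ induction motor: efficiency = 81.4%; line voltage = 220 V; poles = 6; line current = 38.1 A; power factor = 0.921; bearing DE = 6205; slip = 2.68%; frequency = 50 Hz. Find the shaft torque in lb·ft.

P_in = V·I·cosφ = 220 × 38.1 × 0.921 = 7720 W
P_out = η·P_in = 0.814 × 7720 = 6284 W
n_s = 120×50/6 = 1000 rpm; n = 1000×(1−0.0268) = 973 rpm
ω = 2π×973/60 = 101.9 rad/s
τ = P_out/ω = 6284/101.9 = 61.67 N·m
In lb·ft: 61.67/1.356 = 45.5 lb·ft

45.5 lb·ft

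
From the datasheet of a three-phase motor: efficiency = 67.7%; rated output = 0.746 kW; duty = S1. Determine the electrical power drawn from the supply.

P_out = 746 W
P_in = P_out/η = 746/0.677 = 1102 W = 1.1 kW

1.1 kW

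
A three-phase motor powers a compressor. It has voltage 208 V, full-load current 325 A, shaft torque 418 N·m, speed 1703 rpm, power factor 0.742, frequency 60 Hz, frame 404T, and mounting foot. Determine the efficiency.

85.8 %

ω = 2π × 1703/60 = 178.3 rad/s; P_out = τω = 418 × 178.3 = 74529 W
P_in = √3·V_L·I_L·cosφ = 1.732 × 208 × 325 × 0.742 = 86876 W
η = P_out / P_in = 74529 / 86876 = 0.858 = 85.8%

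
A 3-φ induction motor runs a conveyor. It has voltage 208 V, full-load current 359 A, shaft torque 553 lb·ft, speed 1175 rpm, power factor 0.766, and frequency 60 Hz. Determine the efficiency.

τ = 553 lb·ft × 1.356 = 749.9 N·m
ω = 2π × 1175/60 = 123 rad/s; P_out = τω = 749.9 × 123 = 92238 W
P_in = √3·V_L·I_L·cosφ = 1.732 × 208 × 359 × 0.766 = 99068 W
η = P_out / P_in = 92238 / 99068 = 0.931 = 93.1%

93.1 %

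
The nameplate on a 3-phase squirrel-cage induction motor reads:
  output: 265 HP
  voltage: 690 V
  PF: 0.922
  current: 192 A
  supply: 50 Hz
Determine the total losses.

13.9 kW

P_in = √3·V·I·cosφ = 1.732×690×192×0.922 = 211558 W
P_out = 265×746 = 197690 W
Losses = P_in − P_out = 211558 − 197690 = 13868 W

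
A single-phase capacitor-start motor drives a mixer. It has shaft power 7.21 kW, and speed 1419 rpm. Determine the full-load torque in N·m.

48.5 N·m

ω = 2π × 1419/60 = 148.6 rad/s
τ = P/ω = 7210/148.6 = 48.5 N·m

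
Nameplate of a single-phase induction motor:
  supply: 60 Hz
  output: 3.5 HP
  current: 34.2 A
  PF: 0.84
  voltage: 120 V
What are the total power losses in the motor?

836 W

P_in = V·I·cosφ = 120×34.2×0.84 = 3447 W
P_out = 3.5×746 = 2611 W
Losses = P_in − P_out = 3447 − 2611 = 836 W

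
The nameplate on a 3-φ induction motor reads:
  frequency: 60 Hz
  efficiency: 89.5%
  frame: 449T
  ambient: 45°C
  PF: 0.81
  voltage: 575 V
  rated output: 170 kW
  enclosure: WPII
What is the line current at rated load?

235 A

P_out = 170 kW = 170000 W
P_in = P_out / η = 170000 / 0.895 = 189944 W
I_L = P_in / (√3·V_L·cosφ) = 189944 / (1.732 × 575 × 0.81) = 235 A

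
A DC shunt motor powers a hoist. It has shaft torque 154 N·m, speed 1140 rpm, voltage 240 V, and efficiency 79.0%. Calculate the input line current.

ω = 2π×1140/60 = 119.4 rad/s; P_out = τω = 154 × 119.4 = 18388 W
P_in = P_out / η = 18388 / 0.790 = 23276 W
I = P_in / V = 23276 / 240 = 97 A

97 A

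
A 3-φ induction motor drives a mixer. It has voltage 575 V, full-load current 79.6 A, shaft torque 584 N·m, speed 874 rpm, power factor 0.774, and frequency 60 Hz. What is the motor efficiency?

87.1 %

ω = 2π × 874/60 = 91.53 rad/s; P_out = τω = 584 × 91.53 = 53454 W
P_in = √3·V_L·I_L·cosφ = 1.732 × 575 × 79.6 × 0.774 = 61358 W
η = P_out / P_in = 53454 / 61358 = 0.871 = 87.1%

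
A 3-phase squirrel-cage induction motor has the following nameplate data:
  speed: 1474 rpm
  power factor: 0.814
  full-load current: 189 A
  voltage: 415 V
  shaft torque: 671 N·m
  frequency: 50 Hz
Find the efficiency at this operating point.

ω = 2π × 1474/60 = 154.4 rad/s; P_out = τω = 671 × 154.4 = 103602 W
P_in = √3·V_L·I_L·cosφ = 1.732 × 415 × 189 × 0.814 = 110581 W
η = P_out / P_in = 103602 / 110581 = 0.937 = 93.7%

93.7 %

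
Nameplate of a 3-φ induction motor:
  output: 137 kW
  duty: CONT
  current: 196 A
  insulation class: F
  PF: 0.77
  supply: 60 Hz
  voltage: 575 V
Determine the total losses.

P_in = √3·V·I·cosφ = 1.732×575×196×0.77 = 150301 W
P_out = 137000 W
Losses = P_in − P_out = 150301 − 137000 = 13301 W

13.3 kW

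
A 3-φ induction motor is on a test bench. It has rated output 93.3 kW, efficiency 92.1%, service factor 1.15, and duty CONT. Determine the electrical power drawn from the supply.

101 kW

P_out = 93300 W
P_in = P_out/η = 93300/0.921 = 101303 W = 101 kW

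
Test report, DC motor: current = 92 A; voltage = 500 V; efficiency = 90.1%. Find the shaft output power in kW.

P_in = V·I = 500 × 92 = 46000 W
P_out = η·P_in = 0.901 × 46000 = 41446 W

41.4 kW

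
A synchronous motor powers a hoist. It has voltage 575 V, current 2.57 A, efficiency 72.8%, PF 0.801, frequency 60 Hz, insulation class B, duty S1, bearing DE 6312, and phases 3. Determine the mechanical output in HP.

2 HP

P_in = √3·V·I·cosφ = 1.732 × 575 × 2.57 × 0.801 = 2050 W
P_out = η·P_in = 0.728 × 2050 = 1492 W
= 1492/746 = 2 HP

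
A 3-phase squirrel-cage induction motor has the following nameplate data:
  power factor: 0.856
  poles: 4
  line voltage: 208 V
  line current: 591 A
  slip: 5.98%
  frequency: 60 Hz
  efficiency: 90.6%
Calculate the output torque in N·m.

P_in = √3·V·I·cosφ = 1.732 × 208 × 591 × 0.856 = 182252 W
P_out = η·P_in = 0.906 × 182252 = 165120 W
n_s = 120×60/4 = 1800 rpm; n = 1800×(1−0.0598) = 1692 rpm
ω = 2π×1692/60 = 177.2 rad/s
τ = P_out/ω = 165120/177.2 = 932 N·m

932 N·m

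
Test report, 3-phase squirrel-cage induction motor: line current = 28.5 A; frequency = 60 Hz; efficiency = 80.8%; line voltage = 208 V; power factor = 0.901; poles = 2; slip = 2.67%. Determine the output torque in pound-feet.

P_in = √3·V·I·cosφ = 1.732 × 208 × 28.5 × 0.901 = 9251 W
P_out = η·P_in = 0.808 × 9251 = 7475 W
n_s = 120×60/2 = 3600 rpm; n = 3600×(1−0.0267) = 3504 rpm
ω = 2π×3504/60 = 366.9 rad/s
τ = P_out/ω = 7475/366.9 = 20.37 N·m
In lb·ft: 20.37/1.356 = 15 lb·ft

15 lb·ft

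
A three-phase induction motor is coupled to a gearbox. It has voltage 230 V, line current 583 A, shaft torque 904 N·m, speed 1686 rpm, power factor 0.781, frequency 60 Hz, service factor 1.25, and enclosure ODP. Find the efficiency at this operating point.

ω = 2π × 1686/60 = 176.6 rad/s; P_out = τω = 904 × 176.6 = 159646 W
P_in = √3·V_L·I_L·cosφ = 1.732 × 230 × 583 × 0.781 = 181382 W
η = P_out / P_in = 159646 / 181382 = 0.880 = 88.0%

88.0 %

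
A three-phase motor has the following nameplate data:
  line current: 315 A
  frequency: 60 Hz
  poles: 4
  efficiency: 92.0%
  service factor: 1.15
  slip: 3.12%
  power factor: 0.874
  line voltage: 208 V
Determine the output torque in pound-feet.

369 lb·ft

P_in = √3·V·I·cosφ = 1.732 × 208 × 315 × 0.874 = 99182 W
P_out = η·P_in = 0.92 × 99182 = 91247 W
n_s = 120×60/4 = 1800 rpm; n = 1800×(1−0.0312) = 1744 rpm
ω = 2π×1744/60 = 182.6 rad/s
τ = P_out/ω = 91247/182.6 = 499.7 N·m
In lb·ft: 499.7/1.356 = 369 lb·ft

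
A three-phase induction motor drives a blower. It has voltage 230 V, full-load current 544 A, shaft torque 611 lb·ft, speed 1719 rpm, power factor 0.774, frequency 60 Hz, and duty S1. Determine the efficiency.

88.9 %

τ = 611 lb·ft × 1.356 = 828.5 N·m
ω = 2π × 1719/60 = 180 rad/s; P_out = τω = 828.5 × 180 = 149130 W
P_in = √3·V_L·I_L·cosφ = 1.732 × 230 × 544 × 0.774 = 167732 W
η = P_out / P_in = 149130 / 167732 = 0.889 = 88.9%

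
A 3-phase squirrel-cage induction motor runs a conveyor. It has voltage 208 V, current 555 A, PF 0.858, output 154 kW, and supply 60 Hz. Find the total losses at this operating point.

17.6 kW

P_in = √3·V·I·cosφ = 1.732×208×555×0.858 = 171550 W
P_out = 154000 W
Losses = P_in − P_out = 171550 − 154000 = 17550 W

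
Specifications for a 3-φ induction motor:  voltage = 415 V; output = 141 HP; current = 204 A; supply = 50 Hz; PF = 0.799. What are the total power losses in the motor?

12000 W

P_in = √3·V·I·cosφ = 1.732×415×204×0.799 = 117158 W
P_out = 141×746 = 105186 W
Losses = P_in − P_out = 117158 − 105186 = 11972 W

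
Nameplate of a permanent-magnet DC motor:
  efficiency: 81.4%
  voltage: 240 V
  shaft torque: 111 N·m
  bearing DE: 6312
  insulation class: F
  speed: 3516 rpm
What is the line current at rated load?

209 A

ω = 2π×3516/60 = 368.2 rad/s; P_out = τω = 111 × 368.2 = 40870 W
P_in = P_out / η = 40870 / 0.814 = 50209 W
I = P_in / V = 50209 / 240 = 209 A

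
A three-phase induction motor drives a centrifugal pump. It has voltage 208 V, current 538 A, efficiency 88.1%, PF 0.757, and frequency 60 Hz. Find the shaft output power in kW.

129 kW

P_in = √3·V·I·cosφ = 1.732 × 208 × 538 × 0.757 = 146720 W
P_out = η·P_in = 0.881 × 146720 = 129260 W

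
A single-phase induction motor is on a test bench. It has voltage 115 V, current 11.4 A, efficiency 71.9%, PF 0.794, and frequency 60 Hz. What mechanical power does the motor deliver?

P_in = V·I·cosφ = 115 × 11.4 × 0.794 = 1041 W
P_out = η·P_in = 0.719 × 1041 = 748 W

0.748 kW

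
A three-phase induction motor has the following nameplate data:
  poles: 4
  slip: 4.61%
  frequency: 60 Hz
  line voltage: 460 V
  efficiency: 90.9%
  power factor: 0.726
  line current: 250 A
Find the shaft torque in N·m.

731 N·m

P_in = √3·V·I·cosφ = 1.732 × 460 × 250 × 0.726 = 144605 W
P_out = η·P_in = 0.909 × 144605 = 131446 W
n_s = 120×60/4 = 1800 rpm; n = 1800×(1−0.0461) = 1717 rpm
ω = 2π×1717/60 = 179.8 rad/s
τ = P_out/ω = 131446/179.8 = 731 N·m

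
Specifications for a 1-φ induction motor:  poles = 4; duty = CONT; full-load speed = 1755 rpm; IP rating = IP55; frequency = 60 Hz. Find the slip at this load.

n_s = 120f/p = 120×60/4 = 1800 rpm
s = (n_s − n)/n_s = (1800 − 1755)/1800 = 0.0250

2.50 %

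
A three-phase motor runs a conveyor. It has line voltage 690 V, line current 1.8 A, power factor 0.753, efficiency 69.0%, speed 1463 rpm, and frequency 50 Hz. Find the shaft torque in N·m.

P_in = √3·V·I·cosφ = 1.732 × 690 × 1.8 × 0.753 = 1620 W
P_out = η·P_in = 0.69 × 1620 = 1118 W
n = 1463 rpm
ω = 2π×1463/60 = 153.2 rad/s
τ = P_out/ω = 1118/153.2 = 7.3 N·m

7.3 N·m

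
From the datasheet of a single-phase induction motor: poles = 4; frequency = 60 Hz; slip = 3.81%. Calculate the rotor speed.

n_s = 120f/p = 120×60/4 = 1800 rpm
n = n_s(1 − s) = 1800 × (1 − 0.0381) = 1731 rpm

1731 rpm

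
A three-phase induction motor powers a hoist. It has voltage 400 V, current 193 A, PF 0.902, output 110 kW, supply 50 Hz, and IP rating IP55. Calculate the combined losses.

P_in = √3·V·I·cosφ = 1.732×400×193×0.902 = 120607 W
P_out = 110000 W
Losses = P_in − P_out = 120607 − 110000 = 10607 W

10.6 kW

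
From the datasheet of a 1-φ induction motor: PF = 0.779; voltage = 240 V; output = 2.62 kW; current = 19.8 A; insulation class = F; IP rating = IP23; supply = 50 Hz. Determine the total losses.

1.08 kW

P_in = V·I·cosφ = 240×19.8×0.779 = 3702 W
P_out = 2620 W
Losses = P_in − P_out = 3702 − 2620 = 1082 W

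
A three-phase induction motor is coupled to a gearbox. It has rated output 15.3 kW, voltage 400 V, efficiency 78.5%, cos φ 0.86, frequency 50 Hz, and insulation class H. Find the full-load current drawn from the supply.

32.7 A

P_out = 15.3 kW = 15300 W
P_in = P_out / η = 15300 / 0.785 = 19490 W
I_L = P_in / (√3·V_L·cosφ) = 19490 / (1.732 × 400 × 0.86) = 32.7 A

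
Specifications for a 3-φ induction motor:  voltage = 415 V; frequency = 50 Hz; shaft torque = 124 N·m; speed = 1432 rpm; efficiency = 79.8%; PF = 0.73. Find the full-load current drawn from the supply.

ω = 2π×1432/60 = 150 rad/s; P_out = τω = 124 × 150 = 18600 W
P_in = P_out / η = 18600 / 0.798 = 23308 W
I_L = P_in / (√3·V_L·cosφ) = 23308 / (1.732 × 415 × 0.73) = 44.4 A

44.4 A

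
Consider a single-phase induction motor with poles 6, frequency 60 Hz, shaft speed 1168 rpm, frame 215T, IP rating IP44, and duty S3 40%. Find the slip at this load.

2.67 %

n_s = 120f/p = 120×60/6 = 1200 rpm
s = (n_s − n)/n_s = (1200 − 1168)/1200 = 0.0267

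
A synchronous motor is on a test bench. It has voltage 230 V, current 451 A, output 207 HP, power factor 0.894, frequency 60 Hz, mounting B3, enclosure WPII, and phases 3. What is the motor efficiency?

96.1 %

P_out = 207 × 746 = 154422 W
P_in = √3·V_L·I_L·cosφ = 1.732 × 230 × 451 × 0.894 = 160616 W
η = P_out / P_in = 154422 / 160616 = 0.961 = 96.1%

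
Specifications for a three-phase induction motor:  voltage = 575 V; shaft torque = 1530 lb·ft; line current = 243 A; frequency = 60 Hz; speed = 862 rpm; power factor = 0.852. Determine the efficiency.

90.8 %

τ = 1530 lb·ft × 1.356 = 2075 N·m
ω = 2π × 862/60 = 90.27 rad/s; P_out = τω = 2075 × 90.27 = 187310 W
P_in = √3·V_L·I_L·cosφ = 1.732 × 575 × 243 × 0.852 = 206187 W
η = P_out / P_in = 187310 / 206187 = 0.908 = 90.8%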